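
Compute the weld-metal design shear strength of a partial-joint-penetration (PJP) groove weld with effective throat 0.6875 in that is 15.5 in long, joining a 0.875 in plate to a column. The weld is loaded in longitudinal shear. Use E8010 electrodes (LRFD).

φR_n ≈ 384 kips

E80XX → F_EXX = 80 ksi.
Effective throat (given) t_e = 0.6875 in.
A_we = 0.6875 × 15.5 = 10.66 in².
F_nw = 0.6 F_EXX = 48 ksi.
φR_n = 0.75 × 48 × 10.66 = 383.6 kips.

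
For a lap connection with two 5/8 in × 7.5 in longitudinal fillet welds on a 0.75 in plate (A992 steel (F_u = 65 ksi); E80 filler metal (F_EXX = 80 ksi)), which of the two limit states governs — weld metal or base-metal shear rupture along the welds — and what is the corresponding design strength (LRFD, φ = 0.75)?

φR_n ≈ 239 kip (weld metal governs)

t_e = 0.707 × 0.625 = 0.4419 in; L = 15 in.
Weld metal: φR_n = 0.75 × 0.6 × 80 × 0.4419 × 15 = 238.6 kip.
Base metal (shear rupture): φR_n = 0.75 × 0.6 × 65 × 0.75 × 15 = 329.1 kip.
Governing: weld metal.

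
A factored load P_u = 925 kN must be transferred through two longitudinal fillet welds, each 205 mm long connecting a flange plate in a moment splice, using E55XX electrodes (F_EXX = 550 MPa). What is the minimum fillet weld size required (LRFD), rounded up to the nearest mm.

Total weld length L = 410 mm.
Required throat t_e = P_u / (φ × 0.6 F_EXX × L) = 925 / (0.75 × 0.6 × 550 × 410 × 10⁻³) = 9.116 mm.
Required leg w = t_e / 0.707 = 12.89 mm → use 13 mm.

w = 13 mm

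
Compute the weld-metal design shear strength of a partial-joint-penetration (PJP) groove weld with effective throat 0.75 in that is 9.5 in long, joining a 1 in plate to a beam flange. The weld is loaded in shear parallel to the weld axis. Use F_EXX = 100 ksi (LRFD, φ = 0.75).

Effective throat (given) t_e = 0.75 in.
A_we = 0.75 × 9.5 = 7.125 in².
F_nw = 0.6 F_EXX = 60 ksi.
φR_n = 0.75 × 60 × 7.125 = 320.6 kip.

φR_n ≈ 321 kip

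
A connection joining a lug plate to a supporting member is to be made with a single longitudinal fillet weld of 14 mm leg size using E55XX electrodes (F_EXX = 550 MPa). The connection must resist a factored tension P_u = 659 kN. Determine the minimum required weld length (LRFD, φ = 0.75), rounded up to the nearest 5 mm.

L = 270 mm

Throat t_e = 0.707 × 14 = 9.898 mm.
φr_n = 0.75 × 0.6 × 550 × 9.898 × 10⁻³ = 2.45 kN/mm.
L_req = P_u / φr_n = 659 / 2.45 = 269 mm total.
Round up → use L = 270 mm.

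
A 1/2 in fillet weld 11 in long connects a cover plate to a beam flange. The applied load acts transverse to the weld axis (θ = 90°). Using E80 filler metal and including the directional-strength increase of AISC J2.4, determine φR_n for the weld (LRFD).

E80XX → F_EXX = 80 ksi.
t_e = 0.707 × 0.5 = 0.3535 in; A_we = 0.3535 × 11 = 3.888 in².
Directional factor: 1.0 + 0.5 sin^1.5(90°) = 1.5.
F_nw = 0.6 × 80 × 1.5 = 72 ksi.
φR_n = 0.75 × 72 × 3.888 = 210 kip.

φR_n ≈ 210 kip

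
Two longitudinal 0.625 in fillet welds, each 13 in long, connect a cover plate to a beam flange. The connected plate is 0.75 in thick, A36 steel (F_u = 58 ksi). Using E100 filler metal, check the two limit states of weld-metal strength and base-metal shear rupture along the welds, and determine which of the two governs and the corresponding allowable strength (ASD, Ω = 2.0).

E100XX → F_EXX = 100 ksi.
t_e = 0.707 × 0.625 = 0.4419 in; L = 26 in.
Weld metal: R_n/Ω = (1/2.0) × 0.6 × 100 × 0.4419 × 26 = 344.7 kips.
Base metal (shear rupture): R_n/Ω = (1/2.0) × 0.6 × 58 × 0.75 × 26 = 339.3 kips.
Governing: base-metal shear rupture.

R_n/Ω ≈ 339 kips (base-metal shear rupture governs)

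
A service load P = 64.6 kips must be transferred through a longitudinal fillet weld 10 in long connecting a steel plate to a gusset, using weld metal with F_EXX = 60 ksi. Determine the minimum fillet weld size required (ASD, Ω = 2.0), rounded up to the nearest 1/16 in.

w = 9/16 in

Total weld length L = 10 in.
Required throat t_e = P × Ω / (0.6 F_EXX × L) = 64.6 × 2.0 / (0.6 × 60 × 10) = 0.3589 in.
Required leg w = t_e / 0.707 = 0.5076 in → use 9/16 in.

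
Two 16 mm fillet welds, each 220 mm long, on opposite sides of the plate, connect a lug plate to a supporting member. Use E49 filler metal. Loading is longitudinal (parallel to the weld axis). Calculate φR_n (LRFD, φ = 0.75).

φR_n ≈ 1100 kN

E49XX → F_EXX = 490 MPa.
Effective throat t_e = 0.707 × 16 = 11.31 mm.
Total length L = 440 mm; A_we = 11.31 × 440 = 4977 mm².
F_nw = 0.6 F_EXX = 0.6 × 490 = 294 MPa.
φR_n = 0.75 × 294 × 4977 × 10⁻³ = 1097 kN.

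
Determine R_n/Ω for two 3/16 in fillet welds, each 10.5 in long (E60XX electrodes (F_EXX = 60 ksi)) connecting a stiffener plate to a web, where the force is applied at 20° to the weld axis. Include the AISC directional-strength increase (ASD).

R_n/Ω ≈ 55.1 kip

t_e = 0.707 × 0.1875 = 0.1326 in; A_we = 0.1326 × 21 = 2.784 in².
Directional factor: 1.0 + 0.5 sin^1.5(20°) = 1.1.
F_nw = 0.6 × 60 × 1.1 = 39.6 ksi.
R_n/Ω = (39.6 × 2.784) / 2.0 = 55.12 kip.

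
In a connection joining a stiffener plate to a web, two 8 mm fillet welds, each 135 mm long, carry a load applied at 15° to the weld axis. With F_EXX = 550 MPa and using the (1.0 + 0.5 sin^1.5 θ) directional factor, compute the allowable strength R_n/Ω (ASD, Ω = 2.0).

t_e = 0.707 × 8 = 5.656 mm; A_we = 5.656 × 270 = 1527 mm².
Directional factor: 1.0 + 0.5 sin^1.5(15°) = 1.066.
F_nw = 0.6 × 550 × 1.066 = 351.7 MPa.
R_n/Ω = (351.7 × 1527) / 2.0 × 10⁻³ = 268.6 kN.

R_n/Ω ≈ 269 kN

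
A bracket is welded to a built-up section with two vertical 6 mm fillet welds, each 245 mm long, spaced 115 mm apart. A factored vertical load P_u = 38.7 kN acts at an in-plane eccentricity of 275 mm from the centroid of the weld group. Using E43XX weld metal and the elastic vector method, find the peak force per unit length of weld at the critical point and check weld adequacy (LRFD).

f_max ≈ 394 N/mm; adequate

E43XX → F_EXX = 430 MPa.
Total weld length L_w = 490 mm. Treat welds as unit-width lines.
Polar moment about centroid: J = 2[d³/12 + d(b/2)²] = 2[245³/12 + 245×57.5²] = 4071000 mm³.
Direct shear f_v = P/L_w = 38.7×10³ / 490 = 78.98 N/mm (vertical).
Torsion M = P·e = 38.7×10³ × 275 = 10642000 N·mm.
Critical point at (x, y) = (57.5, 122.5) from centroid. f_tx = M·y/J = 320.2 N/mm; f_ty = M·x/J = 150.3 N/mm.
Resultant f_max = √[f_tx² + (f_v + f_ty)²] = √[320.2² + (78.98 + 150.3)²] = 393.9 N/mm.
Capacity per unit length: φr_n = 0.75 × 0.6 × 430 × (0.707 × 6) = 820.8 N/mm.
393.9 ≤ 820.8 → adequate.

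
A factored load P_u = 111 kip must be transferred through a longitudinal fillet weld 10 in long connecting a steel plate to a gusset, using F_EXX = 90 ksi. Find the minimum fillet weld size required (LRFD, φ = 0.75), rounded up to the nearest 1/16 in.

w = 7/16 in

Total weld length L = 10 in.
Required throat t_e = P_u / (φ × 0.6 F_EXX × L) = 111 / (0.75 × 0.6 × 90 × 10) = 0.2741 in.
Required leg w = t_e / 0.707 = 0.3877 in → use 7/16 in.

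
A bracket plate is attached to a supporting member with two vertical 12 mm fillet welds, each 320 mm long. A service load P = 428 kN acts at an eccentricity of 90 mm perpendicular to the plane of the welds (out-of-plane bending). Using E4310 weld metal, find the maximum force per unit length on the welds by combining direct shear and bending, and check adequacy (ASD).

E43XX → F_EXX = 430 MPa.
L_w = 2 × 320 = 640 mm; section modulus (unit throat) S = 2 × L²/6 = 34130 mm².
Direct shear f_v = P/L_w = 428×10³/640 = 668.8 N/mm.
Moment M = P × e = 428×10³ × 90 = 38520000 N·mm; bending f_b = M/S = 1129 N/mm.
f_max = √(f_v² + f_b²) = √(668.8² + 1129²) = 1312 N/mm.
r_n/Ω = (1/2.0) × 0.6 × 430 × (0.707 × 12) = 1094 N/mm → NOT adequate.

f_max ≈ 1310 N/mm; NOT adequate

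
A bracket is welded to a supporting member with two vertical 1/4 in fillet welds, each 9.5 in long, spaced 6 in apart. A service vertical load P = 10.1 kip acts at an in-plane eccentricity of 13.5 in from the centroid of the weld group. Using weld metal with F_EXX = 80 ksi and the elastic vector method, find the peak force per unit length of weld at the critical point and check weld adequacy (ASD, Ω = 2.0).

Total weld length L_w = 19 in. Treat welds as unit-width lines.
Polar moment about centroid: J = 2[d³/12 + d(b/2)²] = 2[9.5³/12 + 9.5×3²] = 313.9 in³.
Direct shear f_v = P/L_w = 10.1 / 19 = 0.5316 kip/in (vertical).
Torsion M = P·e = 10.1 × 13.5 = 136.35 kip·in.
Critical point at (x, y) = (3, 4.75) from centroid. f_tx = M·y/J = 2.063 kip/in; f_ty = M·x/J = 1.303 kip/in.
Resultant f_max = √[f_tx² + (f_v + f_ty)²] = √[2.063² + (0.5316 + 1.303)²] = 2.761 kip/in.
Capacity per unit length: r_n/Ω = (1/2.0) × 0.6 × 80 × (0.707 × 0.25) = 4.242 kip/in.
2.761 ≤ 4.242 → adequate.

f_max ≈ 2.76 kip/in; adequate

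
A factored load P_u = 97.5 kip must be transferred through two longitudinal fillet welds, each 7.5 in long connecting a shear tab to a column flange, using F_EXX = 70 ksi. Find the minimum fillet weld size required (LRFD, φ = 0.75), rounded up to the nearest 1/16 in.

Total weld length L = 15 in.
Required throat t_e = P_u / (φ × 0.6 F_EXX × L) = 97.5 / (0.75 × 0.6 × 70 × 15) = 0.2063 in.
Required leg w = t_e / 0.707 = 0.2919 in → use 5/16 in.

w = 5/16 in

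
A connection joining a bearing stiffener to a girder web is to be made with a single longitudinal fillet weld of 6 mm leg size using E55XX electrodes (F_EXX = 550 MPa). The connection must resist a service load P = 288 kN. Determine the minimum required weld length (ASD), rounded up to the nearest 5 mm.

Throat t_e = 0.707 × 6 = 4.242 mm.
r_n/Ω = (0.6 × 550 × 4.242) / 2.0 = 699.9 N/mm = 0.6999 kN/mm.
L_req = P / (r_n/Ω) = 288 / 0.6999 = 411.5 mm total.
Round up → use L = 415 mm.

L = 415 mm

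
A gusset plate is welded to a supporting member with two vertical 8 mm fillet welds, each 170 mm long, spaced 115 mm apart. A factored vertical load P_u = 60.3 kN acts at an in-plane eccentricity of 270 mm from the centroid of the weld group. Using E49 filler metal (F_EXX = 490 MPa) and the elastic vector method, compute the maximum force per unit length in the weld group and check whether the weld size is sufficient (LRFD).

f_max ≈ 970 N/mm; adequate

Total weld length L_w = 340 mm. Treat welds as unit-width lines.
Polar moment about centroid: J = 2[d³/12 + d(b/2)²] = 2[170³/12 + 170×57.5²] = 1943000 mm³.
Direct shear f_v = P/L_w = 60.3×10³ / 340 = 177.4 N/mm (vertical).
Torsion M = P·e = 60.3×10³ × 270 = 16281000 N·mm.
Critical point at (x, y) = (57.5, 85) from centroid. f_tx = M·y/J = 712.3 N/mm; f_ty = M·x/J = 481.8 N/mm.
Resultant f_max = √[f_tx² + (f_v + f_ty)²] = √[712.3² + (177.4 + 481.8)²] = 970.5 N/mm.
Capacity per unit length: φr_n = 0.75 × 0.6 × 490 × (0.707 × 8) = 1247 N/mm.
970.5 ≤ 1247 → adequate.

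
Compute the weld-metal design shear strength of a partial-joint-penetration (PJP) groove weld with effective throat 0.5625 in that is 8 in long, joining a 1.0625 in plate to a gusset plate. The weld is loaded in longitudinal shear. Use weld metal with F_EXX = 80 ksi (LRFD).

Effective throat (given) t_e = 0.5625 in.
A_we = 0.5625 × 8 = 4.5 in².
F_nw = 0.6 F_EXX = 48 ksi.
φR_n = 0.75 × 48 × 4.5 = 162 kip.

φR_n ≈ 162 kip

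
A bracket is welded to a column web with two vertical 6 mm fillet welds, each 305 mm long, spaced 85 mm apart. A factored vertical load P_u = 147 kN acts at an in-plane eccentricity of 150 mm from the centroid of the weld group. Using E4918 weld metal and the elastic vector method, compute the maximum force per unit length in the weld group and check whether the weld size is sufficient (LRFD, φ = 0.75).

E49XX → F_EXX = 490 MPa.
Total weld length L_w = 610 mm. Treat welds as unit-width lines.
Polar moment about centroid: J = 2[d³/12 + d(b/2)²] = 2[305³/12 + 305×42.5²] = 5831000 mm³.
Direct shear f_v = P/L_w = 147×10³ / 610 = 241 N/mm (vertical).
Torsion M = P·e = 147×10³ × 150 = 22050000 N·mm.
Critical point at (x, y) = (42.5, 152.5) from centroid. f_tx = M·y/J = 576.7 N/mm; f_ty = M·x/J = 160.7 N/mm.
Resultant f_max = √[f_tx² + (f_v + f_ty)²] = √[576.7² + (241 + 160.7)²] = 702.8 N/mm.
Capacity per unit length: φr_n = 0.75 × 0.6 × 490 × (0.707 × 6) = 935.4 N/mm.
702.8 ≤ 935.4 → adequate.

f_max ≈ 703 N/mm; adequate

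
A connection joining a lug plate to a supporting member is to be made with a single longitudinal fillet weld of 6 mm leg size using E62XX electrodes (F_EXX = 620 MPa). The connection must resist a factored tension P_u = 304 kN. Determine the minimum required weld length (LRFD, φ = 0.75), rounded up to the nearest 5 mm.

Throat t_e = 0.707 × 6 = 4.242 mm.
φr_n = 0.75 × 0.6 × 620 × 4.242 × 10⁻³ = 1.184 kN/mm.
L_req = P_u / φr_n = 304 / 1.184 = 256.9 mm total.
Round up → use L = 260 mm.

L = 260 mm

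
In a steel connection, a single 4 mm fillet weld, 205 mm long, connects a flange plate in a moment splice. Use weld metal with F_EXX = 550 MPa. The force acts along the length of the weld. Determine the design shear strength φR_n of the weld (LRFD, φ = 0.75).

Effective throat t_e = 0.707 × 4 = 2.828 mm.
Total length L = 205 mm; A_we = 2.828 × 205 = 579.7 mm².
F_nw = 0.6 F_EXX = 0.6 × 550 = 330 MPa.
φR_n = 0.75 × 330 × 579.7 × 10⁻³ = 143.5 kN.

φR_n ≈ 143 kN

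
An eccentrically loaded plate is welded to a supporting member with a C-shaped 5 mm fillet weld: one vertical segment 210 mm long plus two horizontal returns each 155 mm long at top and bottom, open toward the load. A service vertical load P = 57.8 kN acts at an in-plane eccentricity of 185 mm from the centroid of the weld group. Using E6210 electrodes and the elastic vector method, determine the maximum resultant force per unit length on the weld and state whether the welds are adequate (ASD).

E62XX → F_EXX = 620 MPa.
Total weld length L_w = 520 mm. Treat welds as unit-width lines.
Centroid: x̄ = 2×155×77.5 / 520 = 46.2 mm from the vertical weld.
Polar moment about centroid: J = I_x + I_y = [210³/12 + 2×155×105²] + [210×46.2² + 2(155³/12 + 155×31.3²)] = 5562000 mm³.
Direct shear f_v = P/L_w = 57.8×10³ / 520 = 111.2 N/mm (vertical).
Torsion M = P·e = 57.8×10³ × 185 = 10693000 N·mm.
Critical point at (x, y) = (108.8, 105) from centroid. f_tx = M·y/J = 201.9 N/mm; f_ty = M·x/J = 209.2 N/mm.
Resultant f_max = √[f_tx² + (f_v + f_ty)²] = √[201.9² + (111.2 + 209.2)²] = 378.6 N/mm.
Capacity per unit length: r_n/Ω = (1/2.0) × 0.6 × 620 × (0.707 × 5) = 657.5 N/mm.
378.6 ≤ 657.5 → adequate.

f_max ≈ 379 N/mm; adequate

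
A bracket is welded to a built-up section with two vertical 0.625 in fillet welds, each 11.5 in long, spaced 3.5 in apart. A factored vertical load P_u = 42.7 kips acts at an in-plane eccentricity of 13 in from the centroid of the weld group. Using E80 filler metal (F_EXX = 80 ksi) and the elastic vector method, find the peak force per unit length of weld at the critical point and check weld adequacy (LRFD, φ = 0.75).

f_max ≈ 11 kip/in; adequate

Total weld length L_w = 23 in. Treat welds as unit-width lines.
Polar moment about centroid: J = 2[d³/12 + d(b/2)²] = 2[11.5³/12 + 11.5×1.75²] = 323.9 in³.
Direct shear f_v = P/L_w = 42.7 / 23 = 1.857 kip/in (vertical).
Torsion M = P·e = 42.7 × 13 = 555.1 kip·in.
Critical point at (x, y) = (1.75, 5.75) from centroid. f_tx = M·y/J = 9.854 kip/in; f_ty = M·x/J = 2.999 kip/in.
Resultant f_max = √[f_tx² + (f_v + f_ty)²] = √[9.854² + (1.857 + 2.999)²] = 10.99 kip/in.
Capacity per unit length: φr_n = 0.75 × 0.6 × 80 × (0.707 × 0.625) = 15.91 kip/in.
10.99 ≤ 15.91 → adequate.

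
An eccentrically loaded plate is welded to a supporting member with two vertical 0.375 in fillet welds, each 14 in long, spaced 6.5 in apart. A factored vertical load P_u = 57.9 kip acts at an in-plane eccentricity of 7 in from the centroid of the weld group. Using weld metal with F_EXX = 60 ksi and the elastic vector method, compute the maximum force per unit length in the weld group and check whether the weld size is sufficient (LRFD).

f_max ≈ 5.36 kip/in; adequate

Total weld length L_w = 28 in. Treat welds as unit-width lines.
Polar moment about centroid: J = 2[d³/12 + d(b/2)²] = 2[14³/12 + 14×3.25²] = 753.1 in³.
Direct shear f_v = P/L_w = 57.9 / 28 = 2.068 kip/in (vertical).
Torsion M = P·e = 57.9 × 7 = 405.3 kip·in.
Critical point at (x, y) = (3.25, 7) from centroid. f_tx = M·y/J = 3.767 kip/in; f_ty = M·x/J = 1.749 kip/in.
Resultant f_max = √[f_tx² + (f_v + f_ty)²] = √[3.767² + (2.068 + 1.749)²] = 5.363 kip/in.
Capacity per unit length: φr_n = 0.75 × 0.6 × 60 × (0.707 × 0.375) = 7.158 kip/in.
5.363 ≤ 7.158 → adequate.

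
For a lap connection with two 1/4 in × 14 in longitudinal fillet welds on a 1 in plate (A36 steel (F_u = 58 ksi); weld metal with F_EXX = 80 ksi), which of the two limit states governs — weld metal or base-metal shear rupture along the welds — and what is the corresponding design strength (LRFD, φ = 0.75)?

t_e = 0.707 × 0.25 = 0.1767 in; L = 28 in.
Weld metal: φR_n = 0.75 × 0.6 × 80 × 0.1767 × 28 = 178.2 kip.
Base metal (shear rupture): φR_n = 0.75 × 0.6 × 58 × 1 × 28 = 730.8 kip.
Governing: weld metal.

φR_n ≈ 178 kip (weld metal governs)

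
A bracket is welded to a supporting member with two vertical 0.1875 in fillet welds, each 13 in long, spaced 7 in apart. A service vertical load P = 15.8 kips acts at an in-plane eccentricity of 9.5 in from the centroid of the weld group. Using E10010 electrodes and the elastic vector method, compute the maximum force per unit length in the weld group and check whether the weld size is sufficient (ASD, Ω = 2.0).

f_max ≈ 1.98 kip/in; adequate

E100XX → F_EXX = 100 ksi.
Total weld length L_w = 26 in. Treat welds as unit-width lines.
Polar moment about centroid: J = 2[d³/12 + d(b/2)²] = 2[13³/12 + 13×3.5²] = 684.7 in³.
Direct shear f_v = P/L_w = 15.8 / 26 = 0.6077 kip/in (vertical).
Torsion M = P·e = 15.8 × 9.5 = 150.1 kip·in.
Critical point at (x, y) = (3.5, 6.5) from centroid. f_tx = M·y/J = 1.425 kip/in; f_ty = M·x/J = 0.7673 kip/in.
Resultant f_max = √[f_tx² + (f_v + f_ty)²] = √[1.425² + (0.6077 + 0.7673)²] = 1.98 kip/in.
Capacity per unit length: r_n/Ω = (1/2.0) × 0.6 × 100 × (0.707 × 0.1875) = 3.977 kip/in.
1.98 ≤ 3.977 → adequate.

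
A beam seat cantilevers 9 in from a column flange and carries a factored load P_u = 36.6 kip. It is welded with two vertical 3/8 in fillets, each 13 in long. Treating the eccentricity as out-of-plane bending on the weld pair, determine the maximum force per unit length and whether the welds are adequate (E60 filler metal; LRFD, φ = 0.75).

E60XX → F_EXX = 60 ksi.
L_w = 2 × 13 = 26 in; section modulus (unit throat) S = 2 × L²/6 = 56.33 in².
Direct shear f_v = P/L_w = 36.6/26 = 1.408 kip/in.
Moment M = P × e = 36.6 × 9 = 329.4 kip·in; bending f_b = M/S = 5.847 kip/in.
f_max = √(f_v² + f_b²) = √(1.408² + 5.847²) = 6.014 kip/in.
φr_n = 0.75 × 0.6 × 60 × (0.707 × 0.375) = 7.158 kip/in → adequate.

f_max ≈ 6.01 kip/in; adequate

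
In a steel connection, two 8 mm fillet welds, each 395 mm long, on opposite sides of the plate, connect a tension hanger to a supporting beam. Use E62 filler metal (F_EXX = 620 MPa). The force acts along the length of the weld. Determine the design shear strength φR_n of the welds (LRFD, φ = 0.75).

Effective throat t_e = 0.707 × 8 = 5.656 mm.
Total length L = 790 mm; A_we = 5.656 × 790 = 4468 mm².
F_nw = 0.6 F_EXX = 0.6 × 620 = 372 MPa.
φR_n = 0.75 × 372 × 4468 × 10⁻³ = 1247 kN.

φR_n ≈ 1250 kN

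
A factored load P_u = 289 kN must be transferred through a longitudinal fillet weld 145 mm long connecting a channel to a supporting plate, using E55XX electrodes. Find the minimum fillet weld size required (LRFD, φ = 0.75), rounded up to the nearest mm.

w = 12 mm

E55XX → F_EXX = 550 MPa.
Total weld length L = 145 mm.
Required throat t_e = P_u / (φ × 0.6 F_EXX × L) = 289 / (0.75 × 0.6 × 550 × 145 × 10⁻³) = 8.053 mm.
Required leg w = t_e / 0.707 = 11.39 mm → use 12 mm.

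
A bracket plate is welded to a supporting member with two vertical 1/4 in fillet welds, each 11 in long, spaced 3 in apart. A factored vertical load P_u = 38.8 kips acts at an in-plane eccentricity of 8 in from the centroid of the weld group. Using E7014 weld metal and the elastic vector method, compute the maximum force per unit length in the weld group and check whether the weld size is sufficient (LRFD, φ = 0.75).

f_max ≈ 7.19 kip/in; NOT adequate

E70XX → F_EXX = 70 ksi.
Total weld length L_w = 22 in. Treat welds as unit-width lines.
Polar moment about centroid: J = 2[d³/12 + d(b/2)²] = 2[11³/12 + 11×1.5²] = 271.3 in³.
Direct shear f_v = P/L_w = 38.8 / 22 = 1.764 kip/in (vertical).
Torsion M = P·e = 38.8 × 8 = 310.4 kip·in.
Critical point at (x, y) = (1.5, 5.5) from centroid. f_tx = M·y/J = 6.292 kip/in; f_ty = M·x/J = 1.716 kip/in.
Resultant f_max = √[f_tx² + (f_v + f_ty)²] = √[6.292² + (1.764 + 1.716)²] = 7.19 kip/in.
Capacity per unit length: φr_n = 0.75 × 0.6 × 70 × (0.707 × 0.25) = 5.568 kip/in.
7.19 > 5.568 → NOT adequate.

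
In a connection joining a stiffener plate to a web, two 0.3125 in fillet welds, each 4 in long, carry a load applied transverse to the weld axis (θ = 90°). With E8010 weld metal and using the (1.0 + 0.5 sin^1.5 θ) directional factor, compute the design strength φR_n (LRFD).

φR_n ≈ 95.4 kips

E80XX → F_EXX = 80 ksi.
t_e = 0.707 × 0.3125 = 0.2209 in; A_we = 0.2209 × 8 = 1.767 in².
Directional factor: 1.0 + 0.5 sin^1.5(90°) = 1.5.
F_nw = 0.6 × 80 × 1.5 = 72 ksi.
φR_n = 0.75 × 72 × 1.767 = 95.44 kips.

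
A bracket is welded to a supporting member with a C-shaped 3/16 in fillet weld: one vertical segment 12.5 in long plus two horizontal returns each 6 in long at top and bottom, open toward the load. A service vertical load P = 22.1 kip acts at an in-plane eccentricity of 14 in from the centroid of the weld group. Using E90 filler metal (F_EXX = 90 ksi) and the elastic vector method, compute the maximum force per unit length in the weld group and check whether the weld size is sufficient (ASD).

f_max ≈ 3.9 kip/in; NOT adequate

Total weld length L_w = 24.5 in. Treat welds as unit-width lines.
Centroid: x̄ = 2×6×3 / 24.5 = 1.469 in from the vertical weld.
Polar moment about centroid: J = I_x + I_y = [12.5³/12 + 2×6×6.25²] + [12.5×1.469² + 2(6³/12 + 6×1.531²)] = 722.6 in³.
Direct shear f_v = P/L_w = 22.1 / 24.5 = 0.902 kip/in (vertical).
Torsion M = P·e = 22.1 × 14 = 309.4 kip·in.
Critical point at (x, y) = (4.531, 6.25) from centroid. f_tx = M·y/J = 2.676 kip/in; f_ty = M·x/J = 1.94 kip/in.
Resultant f_max = √[f_tx² + (f_v + f_ty)²] = √[2.676² + (0.902 + 1.94)²] = 3.904 kip/in.
Capacity per unit length: r_n/Ω = (1/2.0) × 0.6 × 90 × (0.707 × 0.1875) = 3.579 kip/in.
3.904 > 3.579 → NOT adequate.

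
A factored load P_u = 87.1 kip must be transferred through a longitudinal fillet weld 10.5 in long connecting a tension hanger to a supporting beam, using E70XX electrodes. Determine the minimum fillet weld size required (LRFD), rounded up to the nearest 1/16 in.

E70XX → F_EXX = 70 ksi.
Total weld length L = 10.5 in.
Required throat t_e = P_u / (φ × 0.6 F_EXX × L) = 87.1 / (0.75 × 0.6 × 70 × 10.5) = 0.2633 in.
Required leg w = t_e / 0.707 = 0.3725 in → use 3/8 in.

w = 3/8 in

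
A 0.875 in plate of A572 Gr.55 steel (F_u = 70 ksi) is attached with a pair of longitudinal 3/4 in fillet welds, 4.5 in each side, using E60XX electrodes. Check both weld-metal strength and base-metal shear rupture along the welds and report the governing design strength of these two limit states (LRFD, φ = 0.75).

E60XX → F_EXX = 60 ksi.
t_e = 0.707 × 0.75 = 0.5302 in; L = 9 in.
Weld metal: φR_n = 0.75 × 0.6 × 60 × 0.5302 × 9 = 128.9 kips.
Base metal (shear rupture): φR_n = 0.75 × 0.6 × 70 × 0.875 × 9 = 248.1 kips.
Governing: weld metal.

φR_n ≈ 129 kips (weld metal governs)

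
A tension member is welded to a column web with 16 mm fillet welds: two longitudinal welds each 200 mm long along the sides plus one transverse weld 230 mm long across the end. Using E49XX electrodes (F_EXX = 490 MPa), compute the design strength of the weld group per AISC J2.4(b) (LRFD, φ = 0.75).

φR_n ≈ 1710 kN

t_e = 0.707 × 16 = 11.31 mm.
R_nwl = 0.6 × 490 × 11.31 × 400 × 10⁻³ = 1330 kN (longitudinal, 2 welds).
R_nwt = 0.6 × 490 × 11.31 × 230 × 10⁻³ = 764.9 kN (transverse, base value).
(i) R_nwl + R_nwt = 2095 kN; (ii) 0.85 R_nwl + 1.5 R_nwt = 2278 kN.
R_n = max = 2278 kN [governs: (ii)]; φR_n = 1709 kN.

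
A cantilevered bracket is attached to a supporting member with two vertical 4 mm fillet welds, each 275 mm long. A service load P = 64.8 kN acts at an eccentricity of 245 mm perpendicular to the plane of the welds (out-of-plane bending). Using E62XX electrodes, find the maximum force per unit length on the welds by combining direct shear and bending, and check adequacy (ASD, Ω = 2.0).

E62XX → F_EXX = 620 MPa.
L_w = 2 × 275 = 550 mm; section modulus (unit throat) S = 2 × L²/6 = 25210 mm².
Direct shear f_v = P/L_w = 64.8×10³/550 = 117.8 N/mm.
Moment M = P × e = 64.8×10³ × 245 = 15876000 N·mm; bending f_b = M/S = 629.8 N/mm.
f_max = √(f_v² + f_b²) = √(117.8² + 629.8²) = 640.7 N/mm.
r_n/Ω = (1/2.0) × 0.6 × 620 × (0.707 × 4) = 526 N/mm → NOT adequate.

f_max ≈ 641 N/mm; NOT adequate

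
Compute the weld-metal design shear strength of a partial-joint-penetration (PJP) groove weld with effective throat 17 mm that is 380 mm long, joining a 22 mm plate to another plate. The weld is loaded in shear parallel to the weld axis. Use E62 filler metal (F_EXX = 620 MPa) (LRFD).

φR_n ≈ 1800 kN

Effective throat (given) t_e = 17 mm.
A_we = 17 × 380 = 6460 mm².
F_nw = 0.6 F_EXX = 372 MPa.
φR_n = 0.75 × 372 × 6460 × 10⁻³ = 1802 kN.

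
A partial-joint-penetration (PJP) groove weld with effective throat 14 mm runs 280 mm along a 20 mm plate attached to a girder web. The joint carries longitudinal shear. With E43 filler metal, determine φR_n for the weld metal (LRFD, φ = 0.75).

φR_n ≈ 759 kN

E43XX → F_EXX = 430 MPa.
Effective throat (given) t_e = 14 mm.
A_we = 14 × 280 = 3920 mm².
F_nw = 0.6 F_EXX = 258 MPa.
φR_n = 0.75 × 258 × 3920 × 10⁻³ = 758.5 kN.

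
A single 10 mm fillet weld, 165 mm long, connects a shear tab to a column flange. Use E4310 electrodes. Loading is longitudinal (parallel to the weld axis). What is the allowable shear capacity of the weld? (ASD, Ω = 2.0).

R_n/Ω ≈ 150 kN

E43XX → F_EXX = 430 MPa.
Effective throat t_e = 0.707 × 10 = 7.07 mm.
Total length L = 165 mm; A_we = 7.07 × 165 = 1167 mm².
F_nw = 0.6 F_EXX = 0.6 × 430 = 258 MPa.
R_n = 258 × 1167 × 10⁻³ = 301 kN; R_n/Ω = 301/2.0 = 150.5 kN.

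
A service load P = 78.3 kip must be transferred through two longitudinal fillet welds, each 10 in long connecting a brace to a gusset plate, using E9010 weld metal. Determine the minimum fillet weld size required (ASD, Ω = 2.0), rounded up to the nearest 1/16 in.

w = 1/4 in

E90XX → F_EXX = 90 ksi.
Total weld length L = 20 in.
Required throat t_e = P × Ω / (0.6 F_EXX × L) = 78.3 × 2.0 / (0.6 × 90 × 20) = 0.145 in.
Required leg w = t_e / 0.707 = 0.2051 in → use 1/4 in.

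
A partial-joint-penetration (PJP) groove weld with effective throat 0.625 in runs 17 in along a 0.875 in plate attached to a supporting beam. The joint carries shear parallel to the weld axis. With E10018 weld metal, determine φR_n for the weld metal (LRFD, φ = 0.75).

φR_n ≈ 478 kip

E100XX → F_EXX = 100 ksi.
Effective throat (given) t_e = 0.625 in.
A_we = 0.625 × 17 = 10.62 in².
F_nw = 0.6 F_EXX = 60 ksi.
φR_n = 0.75 × 60 × 10.62 = 478.1 kip.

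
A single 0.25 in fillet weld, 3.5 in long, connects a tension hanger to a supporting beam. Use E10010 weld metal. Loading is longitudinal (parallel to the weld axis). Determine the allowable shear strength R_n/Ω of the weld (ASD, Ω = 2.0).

R_n/Ω ≈ 18.6 kip

E100XX → F_EXX = 100 ksi.
Effective throat t_e = 0.707 × 0.25 = 0.1767 in.
Total length L = 3.5 in; A_we = 0.1767 × 3.5 = 0.6186 in².
F_nw = 0.6 F_EXX = 0.6 × 100 = 60 ksi.
R_n = 60 × 0.6186 = 37.12 kip; R_n/Ω = 37.12/2.0 = 18.56 kip.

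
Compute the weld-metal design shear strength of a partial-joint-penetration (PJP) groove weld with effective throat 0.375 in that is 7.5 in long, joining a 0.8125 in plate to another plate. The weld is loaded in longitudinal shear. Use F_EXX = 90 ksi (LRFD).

Effective throat (given) t_e = 0.375 in.
A_we = 0.375 × 7.5 = 2.812 in².
F_nw = 0.6 F_EXX = 54 ksi.
φR_n = 0.75 × 54 × 2.812 = 113.9 kip.

φR_n ≈ 114 kip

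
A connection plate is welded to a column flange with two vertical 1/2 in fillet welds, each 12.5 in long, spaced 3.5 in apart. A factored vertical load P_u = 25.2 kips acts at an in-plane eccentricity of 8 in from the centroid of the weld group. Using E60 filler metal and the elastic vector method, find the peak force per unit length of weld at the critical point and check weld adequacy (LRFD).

f_max ≈ 3.66 kip/in; adequate

E60XX → F_EXX = 60 ksi.
Total weld length L_w = 25 in. Treat welds as unit-width lines.
Polar moment about centroid: J = 2[d³/12 + d(b/2)²] = 2[12.5³/12 + 12.5×1.75²] = 402.1 in³.
Direct shear f_v = P/L_w = 25.2 / 25 = 1.008 kip/in (vertical).
Torsion M = P·e = 25.2 × 8 = 201.6 kip·in.
Critical point at (x, y) = (1.75, 6.25) from centroid. f_tx = M·y/J = 3.134 kip/in; f_ty = M·x/J = 0.8774 kip/in.
Resultant f_max = √[f_tx² + (f_v + f_ty)²] = √[3.134² + (1.008 + 0.8774)²] = 3.657 kip/in.
Capacity per unit length: φr_n = 0.75 × 0.6 × 60 × (0.707 × 0.5) = 9.544 kip/in.
3.657 ≤ 9.544 → adequate.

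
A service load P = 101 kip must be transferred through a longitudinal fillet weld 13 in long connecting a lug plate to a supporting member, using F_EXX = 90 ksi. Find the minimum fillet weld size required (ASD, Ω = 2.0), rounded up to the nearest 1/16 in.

w = 7/16 in

Total weld length L = 13 in.
Required throat t_e = P × Ω / (0.6 F_EXX × L) = 101 × 2.0 / (0.6 × 90 × 13) = 0.2877 in.
Required leg w = t_e / 0.707 = 0.407 in → use 7/16 in.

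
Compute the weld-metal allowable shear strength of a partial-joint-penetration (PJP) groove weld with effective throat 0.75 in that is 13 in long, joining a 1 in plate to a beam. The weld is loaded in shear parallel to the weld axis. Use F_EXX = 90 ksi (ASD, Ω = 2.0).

Effective throat (given) t_e = 0.75 in.
A_we = 0.75 × 13 = 9.75 in².
F_nw = 0.6 F_EXX = 54 ksi.
R_n/Ω = (54 × 9.75) / 2.0 = 263.2 kips.

R_n/Ω ≈ 263 kips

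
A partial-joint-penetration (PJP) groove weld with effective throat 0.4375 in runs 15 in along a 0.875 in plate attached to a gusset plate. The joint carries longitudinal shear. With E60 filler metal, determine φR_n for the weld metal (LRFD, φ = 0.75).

φR_n ≈ 177 kip

E60XX → F_EXX = 60 ksi.
Effective throat (given) t_e = 0.4375 in.
A_we = 0.4375 × 15 = 6.562 in².
F_nw = 0.6 F_EXX = 36 ksi.
φR_n = 0.75 × 36 × 6.562 = 177.2 kip.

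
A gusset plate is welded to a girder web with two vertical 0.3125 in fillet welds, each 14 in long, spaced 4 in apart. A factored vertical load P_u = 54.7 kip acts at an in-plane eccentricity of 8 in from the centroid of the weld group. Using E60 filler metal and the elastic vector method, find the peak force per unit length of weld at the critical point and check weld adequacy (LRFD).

f_max ≈ 6.41 kip/in; NOT adequate

E60XX → F_EXX = 60 ksi.
Total weld length L_w = 28 in. Treat welds as unit-width lines.
Polar moment about centroid: J = 2[d³/12 + d(b/2)²] = 2[14³/12 + 14×2²] = 569.3 in³.
Direct shear f_v = P/L_w = 54.7 / 28 = 1.954 kip/in (vertical).
Torsion M = P·e = 54.7 × 8 = 437.6 kip·in.
Critical point at (x, y) = (2, 7) from centroid. f_tx = M·y/J = 5.38 kip/in; f_ty = M·x/J = 1.537 kip/in.
Resultant f_max = √[f_tx² + (f_v + f_ty)²] = √[5.38² + (1.954 + 1.537)²] = 6.414 kip/in.
Capacity per unit length: φr_n = 0.75 × 0.6 × 60 × (0.707 × 0.3125) = 5.965 kip/in.
6.414 > 5.965 → NOT adequate.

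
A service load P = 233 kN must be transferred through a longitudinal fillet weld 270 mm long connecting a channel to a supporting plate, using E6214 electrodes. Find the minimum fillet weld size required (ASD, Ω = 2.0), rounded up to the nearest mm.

w = 7 mm

E62XX → F_EXX = 620 MPa.
Total weld length L = 270 mm.
Required throat t_e = P × Ω / (0.6 F_EXX × L) = 233 × 2.0 / (0.6 × 620 × 270 × 10⁻³) = 4.64 mm.
Required leg w = t_e / 0.707 = 6.562 mm → use 7 mm.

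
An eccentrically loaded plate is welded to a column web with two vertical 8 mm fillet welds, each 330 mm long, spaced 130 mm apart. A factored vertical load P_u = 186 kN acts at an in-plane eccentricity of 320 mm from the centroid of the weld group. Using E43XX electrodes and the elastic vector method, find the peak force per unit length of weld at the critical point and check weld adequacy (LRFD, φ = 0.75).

E43XX → F_EXX = 430 MPa.
Total weld length L_w = 660 mm. Treat welds as unit-width lines.
Polar moment about centroid: J = 2[d³/12 + d(b/2)²] = 2[330³/12 + 330×65²] = 8778000 mm³.
Direct shear f_v = P/L_w = 186×10³ / 660 = 281.8 N/mm (vertical).
Torsion M = P·e = 186×10³ × 320 = 59520000 N·mm.
Critical point at (x, y) = (65, 165) from centroid. f_tx = M·y/J = 1119 N/mm; f_ty = M·x/J = 440.7 N/mm.
Resultant f_max = √[f_tx² + (f_v + f_ty)²] = √[1119² + (281.8 + 440.7)²] = 1332 N/mm.
Capacity per unit length: φr_n = 0.75 × 0.6 × 430 × (0.707 × 8) = 1094 N/mm.
1332 > 1094 → NOT adequate.

f_max ≈ 1330 N/mm; NOT adequate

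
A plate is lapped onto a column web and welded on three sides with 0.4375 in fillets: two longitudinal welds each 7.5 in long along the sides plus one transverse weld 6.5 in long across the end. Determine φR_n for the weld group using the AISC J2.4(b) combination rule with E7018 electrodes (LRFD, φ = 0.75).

E70XX → F_EXX = 70 ksi.
t_e = 0.707 × 0.4375 = 0.3093 in.
R_nwl = 0.6 × 70 × 0.3093 × 15 = 194.9 kip (longitudinal, 2 welds).
R_nwt = 0.6 × 70 × 0.3093 × 6.5 = 84.44 kip (transverse, base value).
(i) R_nwl + R_nwt = 279.3 kip; (ii) 0.85 R_nwl + 1.5 R_nwt = 292.3 kip.
R_n = max = 292.3 kip [governs: (ii)]; φR_n = 219.2 kip.

φR_n ≈ 219 kip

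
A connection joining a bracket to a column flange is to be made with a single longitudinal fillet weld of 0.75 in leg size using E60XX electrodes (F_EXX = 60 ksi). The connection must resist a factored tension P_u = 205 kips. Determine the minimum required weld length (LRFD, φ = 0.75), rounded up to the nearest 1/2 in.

Throat t_e = 0.707 × 0.75 = 0.5302 in.
φr_n = 0.75 × 0.6 × 60 × 0.5302 = 14.32 kips/in.
L_req = P_u / φr_n = 205 / 14.32 = 14.32 in total.
Round up → use L = 14.5 in.

L = 14.5 in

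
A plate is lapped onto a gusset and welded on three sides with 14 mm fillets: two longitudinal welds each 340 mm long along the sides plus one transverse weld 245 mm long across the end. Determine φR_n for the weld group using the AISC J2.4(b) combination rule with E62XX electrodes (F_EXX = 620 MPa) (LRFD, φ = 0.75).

t_e = 0.707 × 14 = 9.898 mm.
R_nwl = 0.6 × 620 × 9.898 × 680 × 10⁻³ = 2504 kN (longitudinal, 2 welds).
R_nwt = 0.6 × 620 × 9.898 × 245 × 10⁻³ = 902.1 kN (transverse, base value).
(i) R_nwl + R_nwt = 3406 kN; (ii) 0.85 R_nwl + 1.5 R_nwt = 3481 kN.
R_n = max = 3481 kN [governs: (ii)]; φR_n = 2611 kN.

φR_n ≈ 2610 kN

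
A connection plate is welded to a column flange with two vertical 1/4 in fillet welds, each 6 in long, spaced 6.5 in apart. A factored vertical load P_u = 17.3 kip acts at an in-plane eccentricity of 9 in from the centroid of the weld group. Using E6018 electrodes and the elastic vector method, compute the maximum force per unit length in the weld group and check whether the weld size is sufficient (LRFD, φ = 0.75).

E60XX → F_EXX = 60 ksi.
Total weld length L_w = 12 in. Treat welds as unit-width lines.
Polar moment about centroid: J = 2[d³/12 + d(b/2)²] = 2[6³/12 + 6×3.25²] = 162.8 in³.
Direct shear f_v = P/L_w = 17.3 / 12 = 1.442 kip/in (vertical).
Torsion M = P·e = 17.3 × 9 = 155.7 kip·in.
Critical point at (x, y) = (3.25, 3) from centroid. f_tx = M·y/J = 2.87 kip/in; f_ty = M·x/J = 3.109 kip/in.
Resultant f_max = √[f_tx² + (f_v + f_ty)²] = √[2.87² + (1.442 + 3.109)²] = 5.38 kip/in.
Capacity per unit length: φr_n = 0.75 × 0.6 × 60 × (0.707 × 0.25) = 4.772 kip/in.
5.38 > 4.772 → NOT adequate.

f_max ≈ 5.38 kip/in; NOT adequate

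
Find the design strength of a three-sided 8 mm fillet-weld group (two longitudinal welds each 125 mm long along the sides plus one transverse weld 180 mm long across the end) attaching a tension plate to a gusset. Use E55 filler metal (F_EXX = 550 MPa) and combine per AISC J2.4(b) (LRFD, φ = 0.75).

φR_n ≈ 675 kN

t_e = 0.707 × 8 = 5.656 mm.
R_nwl = 0.6 × 550 × 5.656 × 250 × 10⁻³ = 466.6 kN (longitudinal, 2 welds).
R_nwt = 0.6 × 550 × 5.656 × 180 × 10⁻³ = 336 kN (transverse, base value).
(i) R_nwl + R_nwt = 802.6 kN; (ii) 0.85 R_nwl + 1.5 R_nwt = 900.6 kN.
R_n = max = 900.6 kN [governs: (ii)]; φR_n = 675.4 kN.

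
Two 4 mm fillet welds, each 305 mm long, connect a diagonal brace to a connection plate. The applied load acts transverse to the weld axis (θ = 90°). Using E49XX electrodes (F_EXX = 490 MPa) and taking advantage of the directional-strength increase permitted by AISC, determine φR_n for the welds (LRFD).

t_e = 0.707 × 4 = 2.828 mm; A_we = 2.828 × 610 = 1725 mm².
Directional factor: 1.0 + 0.5 sin^1.5(90°) = 1.5.
F_nw = 0.6 × 490 × 1.5 = 441 MPa.
φR_n = 0.75 × 441 × 1725 × 10⁻³ = 570.6 kN.

φR_n ≈ 571 kN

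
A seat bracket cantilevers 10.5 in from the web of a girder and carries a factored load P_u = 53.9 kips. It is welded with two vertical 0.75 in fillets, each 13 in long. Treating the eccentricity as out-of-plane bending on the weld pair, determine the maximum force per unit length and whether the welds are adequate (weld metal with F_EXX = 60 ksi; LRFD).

f_max ≈ 10.3 kip/in; adequate

L_w = 2 × 13 = 26 in; section modulus (unit throat) S = 2 × L²/6 = 56.33 in².
Direct shear f_v = P/L_w = 53.9/26 = 2.073 kip/in.
Moment M = P × e = 53.9 × 10.5 = 565.95 kip·in; bending f_b = M/S = 10.05 kip/in.
f_max = √(f_v² + f_b²) = √(2.073² + 10.05²) = 10.26 kip/in.
φr_n = 0.75 × 0.6 × 60 × (0.707 × 0.75) = 14.32 kip/in → adequate.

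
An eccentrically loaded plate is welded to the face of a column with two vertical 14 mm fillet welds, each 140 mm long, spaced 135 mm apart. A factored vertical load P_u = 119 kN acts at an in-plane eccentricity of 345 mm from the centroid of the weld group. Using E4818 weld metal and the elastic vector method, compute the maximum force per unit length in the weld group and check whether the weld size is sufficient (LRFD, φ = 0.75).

E48XX → F_EXX = 480 MPa.
Total weld length L_w = 280 mm. Treat welds as unit-width lines.
Polar moment about centroid: J = 2[d³/12 + d(b/2)²] = 2[140³/12 + 140×67.5²] = 1733000 mm³.
Direct shear f_v = P/L_w = 119×10³ / 280 = 425 N/mm (vertical).
Torsion M = P·e = 119×10³ × 345 = 41055000 N·mm.
Critical point at (x, y) = (67.5, 70) from centroid. f_tx = M·y/J = 1658 N/mm; f_ty = M·x/J = 1599 N/mm.
Resultant f_max = √[f_tx² + (f_v + f_ty)²] = √[1658² + (425 + 1599)²] = 2617 N/mm.
Capacity per unit length: φr_n = 0.75 × 0.6 × 480 × (0.707 × 14) = 2138 N/mm.
2617 > 2138 → NOT adequate.

f_max ≈ 2620 N/mm; NOT adequate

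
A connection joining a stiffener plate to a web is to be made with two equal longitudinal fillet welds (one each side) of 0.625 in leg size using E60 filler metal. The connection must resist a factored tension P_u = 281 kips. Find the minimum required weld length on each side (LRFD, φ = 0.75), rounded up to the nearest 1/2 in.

L = 12 in on each side

E60XX → F_EXX = 60 ksi.
Throat t_e = 0.707 × 0.625 = 0.4419 in.
φr_n = 0.75 × 0.6 × 60 × 0.4419 = 11.93 kips/in.
L_req = P_u / φr_n = 281 / 11.93 = 23.55 in total.
Per side: 23.55 / 2 = 11.78 in.
Round up → use L = 12 in on each side.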